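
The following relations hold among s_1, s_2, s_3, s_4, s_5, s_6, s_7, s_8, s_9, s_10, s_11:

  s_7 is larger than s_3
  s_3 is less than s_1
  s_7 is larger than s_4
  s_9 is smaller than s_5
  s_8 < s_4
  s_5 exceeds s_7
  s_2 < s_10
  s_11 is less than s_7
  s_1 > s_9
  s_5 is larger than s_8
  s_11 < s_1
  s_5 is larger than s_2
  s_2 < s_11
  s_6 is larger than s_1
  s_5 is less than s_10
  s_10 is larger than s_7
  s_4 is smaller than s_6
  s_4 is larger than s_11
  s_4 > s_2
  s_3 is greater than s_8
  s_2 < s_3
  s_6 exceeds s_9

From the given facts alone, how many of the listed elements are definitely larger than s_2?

Directly above s_2: s_11, s_4, s_3, s_5, s_10.
One step further: s_1, s_6, s_7 (8 so far).
No other element is forced above s_2 by the given relations, so the count is 8.

8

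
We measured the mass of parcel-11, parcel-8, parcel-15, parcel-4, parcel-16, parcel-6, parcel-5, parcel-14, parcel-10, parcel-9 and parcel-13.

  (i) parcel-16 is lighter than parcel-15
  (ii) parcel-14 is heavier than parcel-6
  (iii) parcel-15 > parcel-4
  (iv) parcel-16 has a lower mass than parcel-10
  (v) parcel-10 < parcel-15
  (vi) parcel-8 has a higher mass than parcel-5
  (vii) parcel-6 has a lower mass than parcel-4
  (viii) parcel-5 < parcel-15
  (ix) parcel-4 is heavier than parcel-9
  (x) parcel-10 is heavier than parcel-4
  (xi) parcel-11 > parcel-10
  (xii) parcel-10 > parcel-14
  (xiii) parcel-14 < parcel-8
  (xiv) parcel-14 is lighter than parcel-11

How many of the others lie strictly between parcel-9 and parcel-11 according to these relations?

2

The relations place parcel-9 below parcel-11. An element lies strictly between them when it is forced above parcel-9 and also forced below parcel-11.
Above parcel-9: {parcel-4, parcel-10, parcel-15}. Below parcel-11: {parcel-16, parcel-6, parcel-14, parcel-4, parcel-10}.
Intersection: {parcel-4, parcel-10} — 2.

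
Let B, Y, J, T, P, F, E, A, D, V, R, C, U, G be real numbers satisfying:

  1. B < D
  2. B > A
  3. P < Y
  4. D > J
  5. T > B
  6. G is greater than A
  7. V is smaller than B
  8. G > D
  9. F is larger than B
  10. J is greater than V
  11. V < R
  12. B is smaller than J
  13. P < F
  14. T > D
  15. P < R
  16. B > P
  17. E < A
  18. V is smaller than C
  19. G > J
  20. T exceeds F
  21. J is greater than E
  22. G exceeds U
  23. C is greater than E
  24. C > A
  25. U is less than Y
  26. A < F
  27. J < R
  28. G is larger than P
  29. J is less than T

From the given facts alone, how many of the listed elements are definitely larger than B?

From B the given relations immediately reach J, D, F, T.
From those, G, R — 6 in total.
No other element is forced above B by the given relations, so the count is 6.

6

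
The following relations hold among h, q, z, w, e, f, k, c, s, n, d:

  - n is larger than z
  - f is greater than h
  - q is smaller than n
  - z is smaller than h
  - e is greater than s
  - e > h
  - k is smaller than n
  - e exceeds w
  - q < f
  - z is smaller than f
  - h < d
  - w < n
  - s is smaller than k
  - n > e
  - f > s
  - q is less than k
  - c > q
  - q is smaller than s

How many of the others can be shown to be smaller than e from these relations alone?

5

The elements the relations force below e are w, q, z, h, s — no chain reaches any other.
That is 5.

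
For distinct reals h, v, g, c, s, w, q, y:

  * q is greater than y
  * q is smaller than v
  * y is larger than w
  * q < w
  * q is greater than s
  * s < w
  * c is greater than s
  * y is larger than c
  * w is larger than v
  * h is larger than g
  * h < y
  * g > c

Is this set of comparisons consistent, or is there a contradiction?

We have w < y stated directly, yet also y < q < v < w by chaining the others — so y < w. Contradiction.

inconsistent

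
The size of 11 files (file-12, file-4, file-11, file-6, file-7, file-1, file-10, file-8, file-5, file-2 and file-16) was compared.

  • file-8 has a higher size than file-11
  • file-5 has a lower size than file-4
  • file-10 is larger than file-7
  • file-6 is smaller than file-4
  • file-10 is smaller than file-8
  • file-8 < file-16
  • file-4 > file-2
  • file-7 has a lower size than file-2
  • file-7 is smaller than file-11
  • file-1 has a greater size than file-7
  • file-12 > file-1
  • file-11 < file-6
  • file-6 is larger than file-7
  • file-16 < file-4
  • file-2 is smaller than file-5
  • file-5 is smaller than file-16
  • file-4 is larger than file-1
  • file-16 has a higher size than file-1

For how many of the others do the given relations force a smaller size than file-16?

7

Directly below file-16: file-8, file-1, file-5.
One step further: file-7, file-2, file-11, file-10 (7 so far).
No other element is forced below file-16 by the given relations, so the count is 7.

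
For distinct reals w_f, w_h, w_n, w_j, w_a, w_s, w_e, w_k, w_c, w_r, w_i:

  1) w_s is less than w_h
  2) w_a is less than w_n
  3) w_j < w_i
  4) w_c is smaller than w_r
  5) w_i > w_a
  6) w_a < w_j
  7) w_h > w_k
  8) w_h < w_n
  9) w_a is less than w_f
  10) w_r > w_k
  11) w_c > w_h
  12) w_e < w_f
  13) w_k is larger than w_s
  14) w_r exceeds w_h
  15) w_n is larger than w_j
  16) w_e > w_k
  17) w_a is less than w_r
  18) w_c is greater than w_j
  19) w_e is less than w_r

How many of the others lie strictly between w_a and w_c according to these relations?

1

Chaining upward from w_a reaches: w_j, w_n, w_i, w_f, w_r.
Chaining downward from w_c reaches: w_s, w_k, w_j, w_h.
Strictly between w_a and w_c are those in both lists: w_j — 1 element.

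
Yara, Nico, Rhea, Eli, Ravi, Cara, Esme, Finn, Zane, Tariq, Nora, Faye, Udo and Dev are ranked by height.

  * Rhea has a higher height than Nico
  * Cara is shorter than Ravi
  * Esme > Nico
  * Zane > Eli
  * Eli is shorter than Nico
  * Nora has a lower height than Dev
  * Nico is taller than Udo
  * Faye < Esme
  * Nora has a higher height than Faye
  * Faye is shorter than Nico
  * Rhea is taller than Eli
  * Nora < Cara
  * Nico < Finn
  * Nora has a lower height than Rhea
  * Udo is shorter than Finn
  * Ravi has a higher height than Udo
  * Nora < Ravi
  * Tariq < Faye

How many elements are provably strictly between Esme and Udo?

1

The relations place Udo below Esme. An element lies strictly between them when it is forced above Udo and also forced below Esme.
Above Udo: {Nico, Rhea, Ravi, Finn}. Below Esme: {Tariq, Eli, Faye, Nico}.
Intersection: {Nico} — 1.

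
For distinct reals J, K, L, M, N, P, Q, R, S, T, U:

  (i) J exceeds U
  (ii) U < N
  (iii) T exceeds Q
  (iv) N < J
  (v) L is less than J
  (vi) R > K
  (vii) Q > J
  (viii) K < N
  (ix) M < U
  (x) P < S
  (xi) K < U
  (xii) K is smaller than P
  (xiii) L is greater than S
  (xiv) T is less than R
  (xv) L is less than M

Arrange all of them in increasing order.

K < P < S < L < M < U < N < J < Q < T < R

Nothing is placed below K, so it is least; from there K < P; P < S; S < L; L < M; M < U; U < N; N < J; J < Q; Q < T; T < R, each given directly.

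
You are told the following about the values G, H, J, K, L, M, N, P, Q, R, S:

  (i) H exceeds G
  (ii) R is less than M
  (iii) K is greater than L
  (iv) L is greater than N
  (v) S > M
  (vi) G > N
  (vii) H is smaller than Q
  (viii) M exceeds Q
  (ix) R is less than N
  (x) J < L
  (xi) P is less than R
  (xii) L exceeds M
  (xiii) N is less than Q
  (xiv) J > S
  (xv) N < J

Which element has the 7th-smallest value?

Piecing the relations together gives one ordering: P < R < N < G < H < Q < M < S < J < L < K.
Counting 7 from the smallest end gives M.

M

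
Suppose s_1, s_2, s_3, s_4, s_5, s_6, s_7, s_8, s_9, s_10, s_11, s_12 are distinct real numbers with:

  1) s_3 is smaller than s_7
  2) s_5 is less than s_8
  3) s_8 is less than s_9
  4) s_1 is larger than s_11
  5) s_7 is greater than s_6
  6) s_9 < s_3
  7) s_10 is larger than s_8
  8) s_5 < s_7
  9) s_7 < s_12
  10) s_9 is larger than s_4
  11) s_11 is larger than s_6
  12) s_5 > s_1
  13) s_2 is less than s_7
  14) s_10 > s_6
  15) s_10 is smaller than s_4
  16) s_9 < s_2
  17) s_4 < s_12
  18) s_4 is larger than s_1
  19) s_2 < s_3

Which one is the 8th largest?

s_8

The consecutive relations fix a unique order: s_6 < s_11 < s_1 < s_5 < s_8 < s_10 < s_4 < s_9 < s_2 < s_3 < s_7 < s_12.
The 8th largest is s_8.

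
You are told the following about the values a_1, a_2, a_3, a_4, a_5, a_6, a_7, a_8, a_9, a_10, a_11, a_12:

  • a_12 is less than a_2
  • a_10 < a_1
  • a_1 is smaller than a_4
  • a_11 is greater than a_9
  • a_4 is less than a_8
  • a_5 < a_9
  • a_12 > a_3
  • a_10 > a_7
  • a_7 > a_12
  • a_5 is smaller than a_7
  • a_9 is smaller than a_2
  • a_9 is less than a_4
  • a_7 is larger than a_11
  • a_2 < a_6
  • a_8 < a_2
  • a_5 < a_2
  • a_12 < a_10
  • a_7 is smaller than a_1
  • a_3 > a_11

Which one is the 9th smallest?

a_4

Chaining the given pairs: a_5 < a_9 < a_11 < a_3 < a_12 < a_7 < a_10 < a_1 < a_4 < a_8 < a_2 < a_6.
The 9th smallest is a_4.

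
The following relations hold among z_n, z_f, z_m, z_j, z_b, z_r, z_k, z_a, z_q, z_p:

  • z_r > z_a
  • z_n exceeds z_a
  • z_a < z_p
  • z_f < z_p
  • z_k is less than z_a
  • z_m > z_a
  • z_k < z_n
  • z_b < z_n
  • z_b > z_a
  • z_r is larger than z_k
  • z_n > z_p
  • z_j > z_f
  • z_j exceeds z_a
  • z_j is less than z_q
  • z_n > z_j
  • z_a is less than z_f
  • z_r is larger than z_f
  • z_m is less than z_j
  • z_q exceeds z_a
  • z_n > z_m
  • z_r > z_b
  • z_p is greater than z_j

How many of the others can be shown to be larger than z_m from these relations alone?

From z_m the given relations immediately reach z_j, z_n.
From those, z_q, z_p — 4 in total.
Nothing else is reachable above z_m; 4 in all.

4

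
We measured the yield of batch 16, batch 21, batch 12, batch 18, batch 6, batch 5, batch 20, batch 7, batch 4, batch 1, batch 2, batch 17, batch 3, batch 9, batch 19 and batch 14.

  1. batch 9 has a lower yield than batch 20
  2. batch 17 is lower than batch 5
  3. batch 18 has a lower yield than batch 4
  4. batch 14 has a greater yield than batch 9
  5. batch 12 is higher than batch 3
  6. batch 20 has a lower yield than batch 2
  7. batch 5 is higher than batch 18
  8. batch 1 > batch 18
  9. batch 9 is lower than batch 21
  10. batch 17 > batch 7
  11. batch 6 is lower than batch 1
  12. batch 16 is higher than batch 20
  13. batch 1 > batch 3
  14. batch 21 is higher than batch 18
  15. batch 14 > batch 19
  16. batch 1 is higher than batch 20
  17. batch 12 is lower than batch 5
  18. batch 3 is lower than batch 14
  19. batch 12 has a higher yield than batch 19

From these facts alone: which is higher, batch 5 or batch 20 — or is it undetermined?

undetermined

Following every chain through batch 20: above batch 20 we get batch 2, batch 16, batch 1; below batch 20 we get batch 9.
batch 5 is not reached, and no chain runs the other way from batch 5 to batch 20.
So the given relations leave the order of batch 20 and batch 5 undetermined.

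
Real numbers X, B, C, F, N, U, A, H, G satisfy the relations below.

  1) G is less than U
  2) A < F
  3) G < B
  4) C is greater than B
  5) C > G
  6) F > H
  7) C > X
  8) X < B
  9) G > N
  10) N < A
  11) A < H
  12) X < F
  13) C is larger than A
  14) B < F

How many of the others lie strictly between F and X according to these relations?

The relations place X below F. An element lies strictly between them when it is forced above X and also forced below F.
Above X: {B, C}. Below F: {N, A, G, H, B}.
Intersection: {B} — 1.

1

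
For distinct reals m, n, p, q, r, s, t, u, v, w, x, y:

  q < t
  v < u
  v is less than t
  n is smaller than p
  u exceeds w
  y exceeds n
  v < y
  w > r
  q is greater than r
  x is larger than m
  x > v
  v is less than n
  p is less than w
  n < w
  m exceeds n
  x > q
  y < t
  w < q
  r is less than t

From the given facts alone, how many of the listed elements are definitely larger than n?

From n the given relations immediately reach p, w, y, m.
From those, u, q, x, t — 8 in total.
Nothing else is reachable above n; 8 in all.

8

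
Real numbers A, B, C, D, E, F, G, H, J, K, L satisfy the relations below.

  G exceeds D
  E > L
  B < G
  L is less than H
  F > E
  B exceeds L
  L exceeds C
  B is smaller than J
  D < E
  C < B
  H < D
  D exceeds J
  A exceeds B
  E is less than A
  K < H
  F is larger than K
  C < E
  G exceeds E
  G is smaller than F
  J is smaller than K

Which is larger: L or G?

L < B and B < J give L < J.
With J < K: L < B < J < K.
With K < H: L < B < J < K < H.
Then H < D extends the chain to D.
With D < E: L < B < J < K < H < D < E.
Then E < G extends the chain to G.
So L < G; G is the larger of the two.

G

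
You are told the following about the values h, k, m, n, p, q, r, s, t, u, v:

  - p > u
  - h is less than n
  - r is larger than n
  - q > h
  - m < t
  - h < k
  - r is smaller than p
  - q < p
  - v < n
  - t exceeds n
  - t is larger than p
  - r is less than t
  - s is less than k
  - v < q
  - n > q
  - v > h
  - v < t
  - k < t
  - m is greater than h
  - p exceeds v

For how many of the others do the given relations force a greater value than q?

4

Directly above q: n, p.
One step further: r, t (4 so far).
Nothing else is reachable above q; 4 in all.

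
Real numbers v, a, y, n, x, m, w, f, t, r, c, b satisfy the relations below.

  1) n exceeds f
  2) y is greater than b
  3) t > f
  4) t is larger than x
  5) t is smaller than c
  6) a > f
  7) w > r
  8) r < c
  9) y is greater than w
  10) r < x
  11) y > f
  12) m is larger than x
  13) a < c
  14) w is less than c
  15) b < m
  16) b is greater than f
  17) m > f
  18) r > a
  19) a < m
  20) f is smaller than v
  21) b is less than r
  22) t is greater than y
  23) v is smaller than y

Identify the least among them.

f

v is not least since f < v; a is not least since f < a; b is not least since f < b; r is not least since b < r; x is not least since r < x; w is not least since r < w; m is not least since b < m; y is not least since f < y; n is not least since f < n; t is not least since x < t; c is not least since a < c.
Only f has nothing below it, so f is the least.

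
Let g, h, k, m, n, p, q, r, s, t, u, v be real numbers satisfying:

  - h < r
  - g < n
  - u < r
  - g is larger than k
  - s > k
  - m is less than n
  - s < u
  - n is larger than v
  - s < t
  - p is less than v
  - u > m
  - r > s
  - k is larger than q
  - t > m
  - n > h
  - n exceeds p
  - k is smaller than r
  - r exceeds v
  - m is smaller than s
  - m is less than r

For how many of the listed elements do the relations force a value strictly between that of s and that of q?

1

Chaining upward from q reaches: k, g, u, r, n, t.
Chaining downward from s reaches: k, m.
Strictly between q and s are those in both lists: k — 1 element.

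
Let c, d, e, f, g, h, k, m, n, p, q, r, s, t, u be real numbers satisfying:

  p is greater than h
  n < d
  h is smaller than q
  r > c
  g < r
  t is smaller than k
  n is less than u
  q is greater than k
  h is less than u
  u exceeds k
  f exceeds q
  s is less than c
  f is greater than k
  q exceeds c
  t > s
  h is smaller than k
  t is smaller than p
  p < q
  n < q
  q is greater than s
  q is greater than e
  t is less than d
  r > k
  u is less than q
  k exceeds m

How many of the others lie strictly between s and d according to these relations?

1

Chaining upward from s reaches: t, c, p, k, u, q, f, r.
Chaining downward from d reaches: t, n.
Strictly between s and d are those in both lists: t — 1 element.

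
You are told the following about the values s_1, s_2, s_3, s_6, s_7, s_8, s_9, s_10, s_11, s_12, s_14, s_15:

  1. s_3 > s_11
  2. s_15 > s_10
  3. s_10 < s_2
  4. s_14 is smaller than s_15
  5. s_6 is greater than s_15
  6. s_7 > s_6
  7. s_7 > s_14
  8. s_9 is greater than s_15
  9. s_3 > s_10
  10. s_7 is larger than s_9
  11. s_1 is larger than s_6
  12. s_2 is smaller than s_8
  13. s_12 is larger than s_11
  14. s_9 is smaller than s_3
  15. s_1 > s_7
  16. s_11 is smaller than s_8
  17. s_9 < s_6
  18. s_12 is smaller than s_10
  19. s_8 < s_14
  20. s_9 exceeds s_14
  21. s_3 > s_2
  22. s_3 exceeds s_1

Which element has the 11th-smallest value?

s_1

The consecutive relations fix a unique order: s_11 < s_12 < s_10 < s_2 < s_8 < s_14 < s_15 < s_9 < s_6 < s_7 < s_1 < s_3.
Counting 11 from the smallest end gives s_1.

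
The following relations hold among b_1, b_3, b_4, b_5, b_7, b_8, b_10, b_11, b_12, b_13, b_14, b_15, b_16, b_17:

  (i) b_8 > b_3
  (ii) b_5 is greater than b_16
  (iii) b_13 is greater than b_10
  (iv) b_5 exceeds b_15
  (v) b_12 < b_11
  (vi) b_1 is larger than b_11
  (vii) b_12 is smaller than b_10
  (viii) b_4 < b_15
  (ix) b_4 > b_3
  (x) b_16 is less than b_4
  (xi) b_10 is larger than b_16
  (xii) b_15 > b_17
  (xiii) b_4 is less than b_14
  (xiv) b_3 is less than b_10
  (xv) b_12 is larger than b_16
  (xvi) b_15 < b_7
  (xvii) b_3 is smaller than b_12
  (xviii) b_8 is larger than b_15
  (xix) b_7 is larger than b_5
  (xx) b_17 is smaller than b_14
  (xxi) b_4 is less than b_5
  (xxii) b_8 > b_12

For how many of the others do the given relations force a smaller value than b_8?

6

Directly below b_8: b_3, b_15, b_12.
One step further: b_17, b_16, b_4 (6 so far).
No other element is forced below b_8 by the given relations, so the count is 6.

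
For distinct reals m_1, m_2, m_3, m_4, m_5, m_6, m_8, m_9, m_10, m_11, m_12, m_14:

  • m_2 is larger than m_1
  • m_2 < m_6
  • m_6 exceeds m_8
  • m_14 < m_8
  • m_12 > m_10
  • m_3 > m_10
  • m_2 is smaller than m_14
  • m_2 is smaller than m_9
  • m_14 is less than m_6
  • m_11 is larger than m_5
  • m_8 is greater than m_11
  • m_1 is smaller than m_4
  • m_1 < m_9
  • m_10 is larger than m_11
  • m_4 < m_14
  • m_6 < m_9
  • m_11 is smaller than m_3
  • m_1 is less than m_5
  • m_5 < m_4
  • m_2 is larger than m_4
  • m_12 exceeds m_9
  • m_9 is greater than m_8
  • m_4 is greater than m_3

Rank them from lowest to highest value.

Nothing is placed below m_1, so it is least; from there m_1 < m_5; m_5 < m_11; m_11 < m_10; m_10 < m_3; m_3 < m_4; m_4 < m_2; m_2 < m_14; m_14 < m_8; m_8 < m_6; m_6 < m_9; m_9 < m_12, each given directly.

m_1 < m_5 < m_11 < m_10 < m_3 < m_4 < m_2 < m_14 < m_8 < m_6 < m_9 < m_12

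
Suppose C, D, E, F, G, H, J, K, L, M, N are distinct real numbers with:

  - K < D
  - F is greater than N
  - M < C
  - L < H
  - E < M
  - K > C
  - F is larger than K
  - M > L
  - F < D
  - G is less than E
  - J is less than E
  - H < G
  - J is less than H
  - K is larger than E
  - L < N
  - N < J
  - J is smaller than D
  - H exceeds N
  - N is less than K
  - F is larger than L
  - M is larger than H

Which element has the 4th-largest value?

C

Piecing the relations together gives one ordering: L < N < J < H < G < E < M < C < K < F < D.
The 4th largest is C.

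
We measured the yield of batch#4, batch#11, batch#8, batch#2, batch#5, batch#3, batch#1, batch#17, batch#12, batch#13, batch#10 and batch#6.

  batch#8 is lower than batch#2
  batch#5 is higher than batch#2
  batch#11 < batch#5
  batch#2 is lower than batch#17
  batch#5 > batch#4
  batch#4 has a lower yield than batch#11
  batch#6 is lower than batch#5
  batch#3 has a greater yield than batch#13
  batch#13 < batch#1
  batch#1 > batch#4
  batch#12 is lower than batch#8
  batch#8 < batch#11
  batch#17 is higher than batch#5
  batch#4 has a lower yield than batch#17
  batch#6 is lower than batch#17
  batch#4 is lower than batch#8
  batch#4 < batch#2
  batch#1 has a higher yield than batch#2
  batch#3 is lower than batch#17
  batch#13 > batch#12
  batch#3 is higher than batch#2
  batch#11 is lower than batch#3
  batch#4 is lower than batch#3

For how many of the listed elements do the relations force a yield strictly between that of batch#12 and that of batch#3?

4

Chaining upward from batch#12 reaches: batch#8, batch#11, batch#13, batch#2, batch#5, batch#1, batch#17.
Chaining downward from batch#3 reaches: batch#4, batch#8, batch#11, batch#13, batch#2.
Strictly between batch#12 and batch#3 are those in both lists: batch#8, batch#11, batch#13, batch#2 — 4 elements.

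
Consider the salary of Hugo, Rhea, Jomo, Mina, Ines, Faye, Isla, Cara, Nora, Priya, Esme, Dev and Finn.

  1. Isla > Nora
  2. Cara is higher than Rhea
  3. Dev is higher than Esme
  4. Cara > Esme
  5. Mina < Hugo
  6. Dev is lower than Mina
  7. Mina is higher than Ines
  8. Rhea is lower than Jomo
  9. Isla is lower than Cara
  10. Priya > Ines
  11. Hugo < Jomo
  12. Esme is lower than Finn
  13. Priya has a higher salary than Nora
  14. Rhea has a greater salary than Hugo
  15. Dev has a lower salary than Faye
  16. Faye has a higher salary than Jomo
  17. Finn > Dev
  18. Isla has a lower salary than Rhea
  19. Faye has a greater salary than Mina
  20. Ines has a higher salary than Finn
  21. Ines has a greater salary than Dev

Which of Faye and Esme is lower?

Esme < Dev and Dev < Finn give Esme < Finn.
With Finn < Ines: Esme < Dev < Finn < Ines.
Then Ines < Mina extends the chain to Mina.
Then Mina < Hugo extends the chain to Hugo.
With Hugo < Rhea: Esme < Dev < Finn < Ines < Mina < Hugo < Rhea.
Then Rhea < Jomo extends the chain to Jomo.
With Jomo < Faye: Esme < Dev < Finn < Ines < Mina < Hugo < Rhea < Jomo < Faye.
So Esme < Faye; Esme is the lower of the two.

Esme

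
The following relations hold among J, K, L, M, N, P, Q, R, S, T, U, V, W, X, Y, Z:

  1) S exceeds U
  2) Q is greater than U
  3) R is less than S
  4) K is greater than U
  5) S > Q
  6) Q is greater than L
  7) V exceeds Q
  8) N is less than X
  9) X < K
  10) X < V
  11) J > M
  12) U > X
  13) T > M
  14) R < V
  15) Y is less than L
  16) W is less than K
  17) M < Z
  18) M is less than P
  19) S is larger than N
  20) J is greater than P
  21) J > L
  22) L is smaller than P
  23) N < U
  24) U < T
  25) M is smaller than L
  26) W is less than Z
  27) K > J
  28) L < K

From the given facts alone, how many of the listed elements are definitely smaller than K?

9

The elements the relations force below K are M, W, N, X, U, Y, L, P, J — no chain reaches any other.
That is 9.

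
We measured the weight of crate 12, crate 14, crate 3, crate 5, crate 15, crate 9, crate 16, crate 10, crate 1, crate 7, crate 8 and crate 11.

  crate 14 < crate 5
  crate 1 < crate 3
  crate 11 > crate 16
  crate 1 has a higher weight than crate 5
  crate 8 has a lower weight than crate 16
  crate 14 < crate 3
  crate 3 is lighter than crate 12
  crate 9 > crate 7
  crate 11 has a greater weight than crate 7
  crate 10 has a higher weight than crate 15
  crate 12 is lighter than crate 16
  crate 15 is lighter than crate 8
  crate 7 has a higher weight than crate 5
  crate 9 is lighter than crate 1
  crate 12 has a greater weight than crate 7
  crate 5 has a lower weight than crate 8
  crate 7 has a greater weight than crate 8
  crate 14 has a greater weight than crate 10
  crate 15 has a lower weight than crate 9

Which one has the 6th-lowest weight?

The consecutive relations fix a unique order: crate 15 < crate 10 < crate 14 < crate 5 < crate 8 < crate 7 < crate 9 < crate 1 < crate 3 < crate 12 < crate 16 < crate 11.
The 6th smallest is crate 7.

crate 7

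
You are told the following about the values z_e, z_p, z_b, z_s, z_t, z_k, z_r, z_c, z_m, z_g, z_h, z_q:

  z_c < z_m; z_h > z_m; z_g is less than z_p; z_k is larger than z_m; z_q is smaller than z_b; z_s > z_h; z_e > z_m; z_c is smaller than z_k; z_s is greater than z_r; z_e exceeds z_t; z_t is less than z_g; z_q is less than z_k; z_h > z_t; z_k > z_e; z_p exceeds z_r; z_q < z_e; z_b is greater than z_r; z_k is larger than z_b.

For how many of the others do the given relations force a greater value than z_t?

From z_t the given relations immediately reach z_e, z_h, z_g.
From those, z_s, z_k, z_p — 6 in total.
Nothing else is reachable above z_t; 6 in all.

6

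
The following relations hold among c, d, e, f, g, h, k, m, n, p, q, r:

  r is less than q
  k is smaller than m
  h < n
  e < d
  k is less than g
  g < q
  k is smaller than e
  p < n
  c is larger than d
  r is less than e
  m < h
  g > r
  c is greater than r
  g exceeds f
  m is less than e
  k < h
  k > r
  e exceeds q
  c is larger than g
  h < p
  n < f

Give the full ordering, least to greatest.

Nothing is placed below r, so it is least; from there r < k; k < m; m < h; h < p; p < n; n < f; f < g; g < q; q < e; e < d; d < c, each given directly.

r < k < m < h < p < n < f < g < q < e < d < c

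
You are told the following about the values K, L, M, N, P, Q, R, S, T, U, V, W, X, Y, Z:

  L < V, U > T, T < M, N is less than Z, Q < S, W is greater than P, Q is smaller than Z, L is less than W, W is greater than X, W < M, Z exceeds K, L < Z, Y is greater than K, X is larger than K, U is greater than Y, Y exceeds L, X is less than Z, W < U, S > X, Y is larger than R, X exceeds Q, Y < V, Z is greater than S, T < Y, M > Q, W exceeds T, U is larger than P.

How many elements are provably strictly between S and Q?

1

The relations place Q below S. An element lies strictly between them when it is forced above Q and also forced below S.
Above Q: {X, W, U, Z, M}. Below S: {K, X}.
Intersection: {X} — 1.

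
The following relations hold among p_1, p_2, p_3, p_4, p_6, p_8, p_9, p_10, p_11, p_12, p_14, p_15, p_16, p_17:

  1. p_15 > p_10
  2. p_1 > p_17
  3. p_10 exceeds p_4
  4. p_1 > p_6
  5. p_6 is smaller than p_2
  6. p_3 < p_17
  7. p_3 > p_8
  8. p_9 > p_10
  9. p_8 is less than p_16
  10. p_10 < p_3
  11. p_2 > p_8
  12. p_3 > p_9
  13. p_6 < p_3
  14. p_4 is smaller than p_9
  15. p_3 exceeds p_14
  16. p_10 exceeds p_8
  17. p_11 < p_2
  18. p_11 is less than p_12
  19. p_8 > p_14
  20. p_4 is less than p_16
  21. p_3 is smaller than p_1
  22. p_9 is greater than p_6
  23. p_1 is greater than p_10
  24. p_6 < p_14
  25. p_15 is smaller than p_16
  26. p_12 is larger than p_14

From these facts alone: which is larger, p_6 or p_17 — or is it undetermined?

p_17

Link the given pairs in sequence: p_6 < p_14; p_14 < p_8; p_8 < p_10; p_10 < p_9; p_9 < p_3; p_3 < p_17.
Chaining these gives p_6 < p_14 < p_8 < p_10 < p_9 < p_3 < p_17.
So p_17 is larger.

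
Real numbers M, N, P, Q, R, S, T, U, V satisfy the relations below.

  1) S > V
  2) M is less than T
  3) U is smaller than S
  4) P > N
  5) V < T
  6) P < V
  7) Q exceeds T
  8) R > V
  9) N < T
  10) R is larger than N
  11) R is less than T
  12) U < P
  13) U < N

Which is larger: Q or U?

Link the given pairs in sequence: U < N; N < P; P < V; V < R; R < T; T < Q.
Chaining these gives U < N < P < V < R < T < Q.
So U < Q; Q is the larger of the two.

Q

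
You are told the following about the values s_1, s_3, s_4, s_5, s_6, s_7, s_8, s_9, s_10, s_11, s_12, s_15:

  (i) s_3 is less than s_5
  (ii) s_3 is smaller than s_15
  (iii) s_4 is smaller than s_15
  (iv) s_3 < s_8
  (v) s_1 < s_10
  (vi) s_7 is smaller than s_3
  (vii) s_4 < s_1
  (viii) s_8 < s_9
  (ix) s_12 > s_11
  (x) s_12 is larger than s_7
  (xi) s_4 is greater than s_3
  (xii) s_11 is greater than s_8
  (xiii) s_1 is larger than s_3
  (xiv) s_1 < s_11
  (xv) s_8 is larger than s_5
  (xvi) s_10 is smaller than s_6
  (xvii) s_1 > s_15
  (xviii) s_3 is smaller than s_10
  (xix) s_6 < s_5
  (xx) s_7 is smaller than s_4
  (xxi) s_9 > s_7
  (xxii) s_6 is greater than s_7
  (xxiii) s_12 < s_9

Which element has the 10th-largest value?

The consecutive relations fix a unique order: s_7 < s_3 < s_4 < s_15 < s_1 < s_10 < s_6 < s_5 < s_8 < s_11 < s_12 < s_9.
The 10th largest is s_4.

s_4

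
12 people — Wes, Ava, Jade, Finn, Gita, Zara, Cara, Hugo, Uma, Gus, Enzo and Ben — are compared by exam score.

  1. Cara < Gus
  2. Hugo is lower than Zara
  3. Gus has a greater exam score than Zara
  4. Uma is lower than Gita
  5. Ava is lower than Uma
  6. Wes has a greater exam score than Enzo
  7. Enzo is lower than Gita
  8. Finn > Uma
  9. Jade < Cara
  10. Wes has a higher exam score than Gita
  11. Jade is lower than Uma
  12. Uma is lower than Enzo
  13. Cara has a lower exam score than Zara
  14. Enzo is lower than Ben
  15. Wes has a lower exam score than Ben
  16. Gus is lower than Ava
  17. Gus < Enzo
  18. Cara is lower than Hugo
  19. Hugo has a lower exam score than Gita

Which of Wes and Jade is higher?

Link the given pairs in sequence: Jade < Cara; Cara < Hugo; Hugo < Zara; Zara < Gus; Gus < Ava; Ava < Uma; Uma < Enzo; Enzo < Gita; Gita < Wes.
Chaining these gives Jade < Cara < Hugo < Zara < Gus < Ava < Uma < Enzo < Gita < Wes.
So Jade < Wes; Wes is the higher of the two.

Wes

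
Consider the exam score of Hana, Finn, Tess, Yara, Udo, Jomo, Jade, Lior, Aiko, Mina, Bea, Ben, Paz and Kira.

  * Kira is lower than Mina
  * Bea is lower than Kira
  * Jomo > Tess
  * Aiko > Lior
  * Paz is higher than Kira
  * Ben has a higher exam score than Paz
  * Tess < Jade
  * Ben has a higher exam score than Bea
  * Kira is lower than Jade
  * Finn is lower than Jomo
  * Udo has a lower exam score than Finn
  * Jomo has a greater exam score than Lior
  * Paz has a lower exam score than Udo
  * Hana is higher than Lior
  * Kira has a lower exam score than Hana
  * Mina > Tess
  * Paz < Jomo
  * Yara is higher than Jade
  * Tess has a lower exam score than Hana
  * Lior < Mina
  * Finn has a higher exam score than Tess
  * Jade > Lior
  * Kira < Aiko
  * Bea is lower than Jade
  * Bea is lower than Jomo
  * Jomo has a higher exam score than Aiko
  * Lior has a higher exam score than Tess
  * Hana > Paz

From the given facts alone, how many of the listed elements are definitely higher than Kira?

10

From Kira the given relations immediately reach Paz, Aiko, Jade, Hana, Mina.
From those, Udo, Yara, Jomo, Ben — 9 in total.
From those, Finn — 10 in total.
No other element is forced above Kira by the given relations, so the count is 10.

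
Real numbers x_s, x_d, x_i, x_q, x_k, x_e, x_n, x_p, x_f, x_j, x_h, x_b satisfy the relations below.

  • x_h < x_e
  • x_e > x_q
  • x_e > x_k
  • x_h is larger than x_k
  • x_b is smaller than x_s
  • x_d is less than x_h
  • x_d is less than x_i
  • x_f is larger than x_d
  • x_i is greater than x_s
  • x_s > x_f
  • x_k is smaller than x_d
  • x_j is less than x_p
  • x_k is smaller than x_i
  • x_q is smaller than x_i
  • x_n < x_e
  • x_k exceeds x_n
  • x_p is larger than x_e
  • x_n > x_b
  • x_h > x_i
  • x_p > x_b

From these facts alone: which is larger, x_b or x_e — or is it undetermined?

x_e

x_b < x_n and x_n < x_k give x_b < x_k.
Then x_k < x_d extends the chain to x_d.
With x_d < x_f: x_b < x_n < x_k < x_d < x_f.
With x_f < x_s: x_b < x_n < x_k < x_d < x_f < x_s.
Then x_s < x_i extends the chain to x_i.
Then x_i < x_h extends the chain to x_h.
With x_h < x_e: x_b < x_n < x_k < x_d < x_f < x_s < x_i < x_h < x_e.
So x_e is larger.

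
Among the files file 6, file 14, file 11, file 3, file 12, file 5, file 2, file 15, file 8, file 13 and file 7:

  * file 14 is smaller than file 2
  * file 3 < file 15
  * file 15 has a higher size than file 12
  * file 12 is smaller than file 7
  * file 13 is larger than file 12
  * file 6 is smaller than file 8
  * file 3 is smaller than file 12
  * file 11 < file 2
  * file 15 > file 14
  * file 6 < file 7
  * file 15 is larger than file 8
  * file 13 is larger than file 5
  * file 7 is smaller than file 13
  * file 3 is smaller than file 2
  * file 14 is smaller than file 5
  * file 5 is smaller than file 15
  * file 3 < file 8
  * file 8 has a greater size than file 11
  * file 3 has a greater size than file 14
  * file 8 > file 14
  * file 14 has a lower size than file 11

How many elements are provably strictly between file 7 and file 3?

1

Chaining upward from file 3 reaches: file 12, file 8, file 2, file 15, file 13.
Chaining downward from file 7 reaches: file 14, file 6, file 12.
Strictly between file 3 and file 7 are those in both lists: file 12 — 1 element.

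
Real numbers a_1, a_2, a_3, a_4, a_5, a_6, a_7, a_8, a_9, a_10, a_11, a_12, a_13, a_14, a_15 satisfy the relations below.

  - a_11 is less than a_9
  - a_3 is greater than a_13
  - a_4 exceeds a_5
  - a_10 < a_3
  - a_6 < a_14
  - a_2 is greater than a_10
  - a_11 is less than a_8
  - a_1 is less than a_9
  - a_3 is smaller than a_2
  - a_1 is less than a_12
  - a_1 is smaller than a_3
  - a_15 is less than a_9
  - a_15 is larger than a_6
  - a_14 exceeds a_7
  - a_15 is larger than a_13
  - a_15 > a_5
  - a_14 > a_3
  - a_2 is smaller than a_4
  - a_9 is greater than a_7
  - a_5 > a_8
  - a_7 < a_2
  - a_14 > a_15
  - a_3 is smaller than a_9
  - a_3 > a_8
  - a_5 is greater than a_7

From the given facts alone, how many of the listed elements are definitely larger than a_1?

6

The elements the relations force above a_1 are a_12, a_3, a_2, a_4, a_14, a_9 — no chain reaches any other.
That is 6.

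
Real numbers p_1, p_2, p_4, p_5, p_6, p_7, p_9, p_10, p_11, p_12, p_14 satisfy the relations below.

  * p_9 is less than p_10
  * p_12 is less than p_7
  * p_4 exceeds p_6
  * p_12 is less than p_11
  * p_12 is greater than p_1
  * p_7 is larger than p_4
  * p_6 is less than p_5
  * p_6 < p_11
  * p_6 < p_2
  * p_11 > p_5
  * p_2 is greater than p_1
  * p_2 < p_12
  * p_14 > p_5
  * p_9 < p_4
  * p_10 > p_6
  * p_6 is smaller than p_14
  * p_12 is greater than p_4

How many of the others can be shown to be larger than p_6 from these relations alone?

The elements the relations force above p_6 are p_5, p_2, p_4, p_12, p_14, p_7, p_10, p_11 — no chain reaches any other.
That is 8.

8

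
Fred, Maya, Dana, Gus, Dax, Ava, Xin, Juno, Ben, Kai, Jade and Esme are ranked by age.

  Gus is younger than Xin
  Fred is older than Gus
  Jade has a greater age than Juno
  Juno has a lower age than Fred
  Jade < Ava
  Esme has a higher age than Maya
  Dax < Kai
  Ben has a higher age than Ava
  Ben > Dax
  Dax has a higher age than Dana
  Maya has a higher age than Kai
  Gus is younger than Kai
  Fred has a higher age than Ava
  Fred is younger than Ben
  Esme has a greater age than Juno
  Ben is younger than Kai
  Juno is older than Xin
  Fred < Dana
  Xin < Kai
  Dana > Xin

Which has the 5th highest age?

Dax

Chaining the given pairs: Gus < Xin < Juno < Jade < Ava < Fred < Dana < Dax < Ben < Kai < Maya < Esme.
Counting 5 from the largest end gives Dax.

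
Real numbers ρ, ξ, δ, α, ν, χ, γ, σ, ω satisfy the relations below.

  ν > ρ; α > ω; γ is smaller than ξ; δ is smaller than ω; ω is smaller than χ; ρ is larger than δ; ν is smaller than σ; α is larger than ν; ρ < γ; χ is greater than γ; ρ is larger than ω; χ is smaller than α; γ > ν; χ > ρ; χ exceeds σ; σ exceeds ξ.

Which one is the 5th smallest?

γ

Chaining the given pairs: δ < ω < ρ < ν < γ < ξ < σ < χ < α.
Counting 5 from the smallest end gives γ.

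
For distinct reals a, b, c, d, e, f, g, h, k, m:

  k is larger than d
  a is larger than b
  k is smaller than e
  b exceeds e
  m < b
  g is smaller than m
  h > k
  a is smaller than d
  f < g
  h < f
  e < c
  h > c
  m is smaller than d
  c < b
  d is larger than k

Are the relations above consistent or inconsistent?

inconsistent

Chaining the given relations yields k < e < c < h < f < g < m < b < a < d, so k < d. But one relation states d < k. These cannot both hold.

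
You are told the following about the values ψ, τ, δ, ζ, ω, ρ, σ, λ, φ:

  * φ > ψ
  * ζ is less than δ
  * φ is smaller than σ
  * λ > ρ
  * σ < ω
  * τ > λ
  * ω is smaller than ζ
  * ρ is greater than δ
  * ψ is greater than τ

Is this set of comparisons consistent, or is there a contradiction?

We have ω < ζ stated directly, yet also ζ < δ < ρ < λ < τ < ψ < φ < σ < ω by chaining the others — so ζ < ω. Contradiction.

inconsistent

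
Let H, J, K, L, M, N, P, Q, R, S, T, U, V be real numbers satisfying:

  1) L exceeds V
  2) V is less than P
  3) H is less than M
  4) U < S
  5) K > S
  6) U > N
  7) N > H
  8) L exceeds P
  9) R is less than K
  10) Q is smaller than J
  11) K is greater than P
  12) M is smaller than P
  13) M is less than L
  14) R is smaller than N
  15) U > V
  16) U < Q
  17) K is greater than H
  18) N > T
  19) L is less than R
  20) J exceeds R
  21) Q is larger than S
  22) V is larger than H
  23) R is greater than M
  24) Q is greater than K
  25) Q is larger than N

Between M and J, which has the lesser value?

M

Chaining the given relations: M < P < L < R < N < U < S < K < Q < J.
So M < J; M is the smaller of the two.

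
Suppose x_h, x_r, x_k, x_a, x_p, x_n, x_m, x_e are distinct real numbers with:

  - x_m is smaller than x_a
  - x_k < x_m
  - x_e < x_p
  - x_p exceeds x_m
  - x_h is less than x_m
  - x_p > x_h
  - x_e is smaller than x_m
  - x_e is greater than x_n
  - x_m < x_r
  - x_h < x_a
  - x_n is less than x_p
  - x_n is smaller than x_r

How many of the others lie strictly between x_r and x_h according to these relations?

1

Chaining upward from x_h reaches: x_m, x_a, x_p.
Chaining downward from x_r reaches: x_n, x_e, x_k, x_m.
Strictly between x_h and x_r are those in both lists: x_m — 1 element.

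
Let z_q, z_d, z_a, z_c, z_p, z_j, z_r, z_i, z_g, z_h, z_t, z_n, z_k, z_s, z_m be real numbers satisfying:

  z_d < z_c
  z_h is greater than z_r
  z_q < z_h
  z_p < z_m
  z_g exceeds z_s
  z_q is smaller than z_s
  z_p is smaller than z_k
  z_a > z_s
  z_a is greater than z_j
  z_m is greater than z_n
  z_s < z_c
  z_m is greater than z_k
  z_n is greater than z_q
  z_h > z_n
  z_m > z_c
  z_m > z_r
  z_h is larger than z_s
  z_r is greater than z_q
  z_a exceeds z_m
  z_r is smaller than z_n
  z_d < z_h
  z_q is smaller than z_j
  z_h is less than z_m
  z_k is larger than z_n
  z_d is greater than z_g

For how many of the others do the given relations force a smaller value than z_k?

4

From z_k the given relations immediately reach z_p, z_n.
From those, z_q, z_r — 4 in total.
Nothing else is reachable below z_k; 4 in all.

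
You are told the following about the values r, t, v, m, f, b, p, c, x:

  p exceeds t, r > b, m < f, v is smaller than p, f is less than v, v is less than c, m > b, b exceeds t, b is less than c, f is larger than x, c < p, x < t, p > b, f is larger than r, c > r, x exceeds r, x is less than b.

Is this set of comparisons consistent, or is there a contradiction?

inconsistent

We have b < r stated directly, yet also r < x < t < b by chaining the others — so r < b. Contradiction.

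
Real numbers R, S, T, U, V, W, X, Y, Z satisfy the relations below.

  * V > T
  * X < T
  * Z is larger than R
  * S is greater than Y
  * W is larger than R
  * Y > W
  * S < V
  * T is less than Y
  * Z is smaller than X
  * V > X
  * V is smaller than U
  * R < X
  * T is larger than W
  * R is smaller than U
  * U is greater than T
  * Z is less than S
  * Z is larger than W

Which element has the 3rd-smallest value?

Z

Piecing the relations together gives one ordering: R < W < Z < X < T < Y < S < V < U.
Counting 3 from the smallest end gives Z.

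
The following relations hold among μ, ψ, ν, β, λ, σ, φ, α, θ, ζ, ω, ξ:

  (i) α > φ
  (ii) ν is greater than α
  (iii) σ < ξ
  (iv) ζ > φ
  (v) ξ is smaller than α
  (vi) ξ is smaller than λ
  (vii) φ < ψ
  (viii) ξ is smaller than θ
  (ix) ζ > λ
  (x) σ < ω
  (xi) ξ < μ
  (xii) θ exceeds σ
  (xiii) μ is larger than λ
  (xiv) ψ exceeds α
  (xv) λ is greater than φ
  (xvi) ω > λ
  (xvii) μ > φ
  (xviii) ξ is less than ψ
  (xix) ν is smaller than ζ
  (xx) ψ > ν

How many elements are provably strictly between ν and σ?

2

The relations place σ below ν. An element lies strictly between them when it is forced above σ and also forced below ν.
Above σ: {ξ, θ, α, λ, ψ, ζ, μ, ω}. Below ν: {ξ, φ, α}.
Intersection: {ξ, α} — 2.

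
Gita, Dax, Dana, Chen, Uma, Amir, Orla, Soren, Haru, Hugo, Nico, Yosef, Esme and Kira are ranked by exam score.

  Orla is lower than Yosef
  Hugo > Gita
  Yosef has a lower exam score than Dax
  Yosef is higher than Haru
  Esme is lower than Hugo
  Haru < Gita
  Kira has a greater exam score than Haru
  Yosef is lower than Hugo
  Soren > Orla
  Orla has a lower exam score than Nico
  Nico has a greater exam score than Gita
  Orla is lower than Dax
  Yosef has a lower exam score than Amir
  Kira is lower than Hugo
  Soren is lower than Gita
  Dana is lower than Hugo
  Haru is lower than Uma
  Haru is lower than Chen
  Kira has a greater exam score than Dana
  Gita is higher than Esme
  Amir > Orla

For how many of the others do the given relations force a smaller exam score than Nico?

5

From Nico the given relations immediately reach Orla, Gita.
From those, Haru, Esme, Soren — 5 in total.
Nothing else is reachable below Nico; 5 in all.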